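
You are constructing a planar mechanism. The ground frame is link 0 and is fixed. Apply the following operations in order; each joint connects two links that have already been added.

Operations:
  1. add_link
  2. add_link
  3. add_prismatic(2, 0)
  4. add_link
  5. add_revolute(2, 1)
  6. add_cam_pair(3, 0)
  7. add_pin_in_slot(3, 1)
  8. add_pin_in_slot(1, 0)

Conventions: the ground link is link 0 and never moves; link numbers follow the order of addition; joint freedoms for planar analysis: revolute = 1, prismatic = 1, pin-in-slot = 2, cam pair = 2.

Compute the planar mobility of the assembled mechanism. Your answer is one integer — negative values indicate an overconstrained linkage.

L=1 J1=0 J2=0
add link → L=2 J1=0 J2=0
add link → L=3 J1=0 J2=0
P@2,0 dof=1 J1 → L=3 J1=1 J2=0
add link → L=4 J1=1 J2=0
R@2,1 dof=1 J1 → L=4 J1=2 J2=0
C@3,0 dof=2 J2 → L=4 J1=2 J2=1
PS@3,1 dof=2 J2 → L=4 J1=2 J2=2
PS@1,0 dof=2 J2 → L=4 J1=2 J2=3
M=3(L−1)−2J1−J2=3·3−2·2−3=2

M = 2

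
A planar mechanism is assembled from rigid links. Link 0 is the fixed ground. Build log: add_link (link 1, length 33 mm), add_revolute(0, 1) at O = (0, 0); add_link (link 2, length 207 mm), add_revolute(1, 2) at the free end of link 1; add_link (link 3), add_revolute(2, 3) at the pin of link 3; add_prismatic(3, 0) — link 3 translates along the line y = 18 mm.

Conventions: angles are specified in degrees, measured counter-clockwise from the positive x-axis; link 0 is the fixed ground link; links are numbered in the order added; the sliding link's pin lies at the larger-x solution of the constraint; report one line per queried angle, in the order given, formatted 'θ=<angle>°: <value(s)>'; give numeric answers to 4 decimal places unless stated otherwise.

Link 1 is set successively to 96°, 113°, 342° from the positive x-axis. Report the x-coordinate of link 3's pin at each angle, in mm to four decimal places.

geometry: r = 33 mm, L = 207 mm, e = 18 mm
θ=96°: crank pin P = (r cos θ, r sin θ) = (-3.449439, 32.819223)
θ=96°: h = r sin θ − e = 32.819223 − 18 = 14.819223
θ=96°: x = r cos θ + √(L² − h²) = -3.449439 + 206.468861 = 203.019422
θ=113°: crank pin P = (r cos θ, r sin θ) = (-12.894127, 30.376660)
θ=113°: h = r sin θ − e = 30.376660 − 18 = 12.376660
θ=113°: x = r cos θ + √(L² − h²) = -12.894127 + 206.629665 = 193.735537
θ=342°: crank pin P = (r cos θ, r sin θ) = (31.384865, -10.197561)
θ=342°: h = r sin θ − e = -10.197561 − 18 = -28.197561
θ=342°: x = r cos θ + √(L² − h²) = 31.384865 + 205.070470 = 236.455335

θ=96°: 203.0194
θ=113°: 193.7355
θ=342°: 236.4553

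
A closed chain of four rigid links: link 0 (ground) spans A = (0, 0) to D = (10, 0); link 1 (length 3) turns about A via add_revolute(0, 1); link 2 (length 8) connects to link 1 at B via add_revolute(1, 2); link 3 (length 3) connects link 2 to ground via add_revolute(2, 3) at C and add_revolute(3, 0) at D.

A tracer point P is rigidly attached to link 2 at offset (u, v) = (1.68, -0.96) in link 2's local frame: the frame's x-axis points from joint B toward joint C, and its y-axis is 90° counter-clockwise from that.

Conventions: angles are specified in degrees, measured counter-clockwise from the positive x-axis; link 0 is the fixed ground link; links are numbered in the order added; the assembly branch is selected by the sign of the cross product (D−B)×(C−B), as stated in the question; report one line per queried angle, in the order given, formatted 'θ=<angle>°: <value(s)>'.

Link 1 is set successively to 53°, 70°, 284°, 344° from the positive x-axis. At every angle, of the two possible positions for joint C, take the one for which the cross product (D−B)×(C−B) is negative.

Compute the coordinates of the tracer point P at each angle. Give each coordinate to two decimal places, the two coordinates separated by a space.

A=(0,0), D=(10.00,0)
θ=53°: B = A + 3.00·(cos53°, sin53°) = (1.8054, 2.3959)
θ=53°: |BD| = 8.5376
θ=53°: circle(B,8.00) ∩ circle(D,3.00): a=7.4898, h=2.8111
θ=53°:   candidates: C₊=(9.7832,2.9922) cross=24.000; C₋=(8.2055,-2.4041) cross=-24.000
θ=53°:   branch - wants cross < 0 → take C=(8.2055,-2.4041) (cross=-24.000)
θ=53°: ex = (C−B)/|BC| = (0.8000,-0.6000); ey = (0.6000,0.8000)
θ=53°: P = B + 1.68·ex + -0.96·ey = (2.5734,0.6199)
θ=70°: B = A + 3.00·(cos70°, sin70°) = (1.0261, 2.8191)
θ=70°: |BD| = 9.4063
θ=70°: circle(B,8.00) ∩ circle(D,3.00): a=7.6267, h=2.4152
θ=70°:   candidates: C₊=(9.0260,2.8375) cross=22.718; C₋=(7.5784,-1.7708) cross=-22.718
θ=70°:   branch - wants cross < 0 → take C=(7.5784,-1.7708) (cross=-22.718)
θ=70°: ex = (C−B)/|BC| = (0.8190,-0.5737); ey = (0.5737,0.8190)
θ=70°: P = B + 1.68·ex + -0.96·ey = (1.8513,1.0689)
θ=284°: B = A + 3.00·(cos284°, sin284°) = (0.7258, -2.9109)
θ=284°: |BD| = 9.7203
θ=284°: circle(B,8.00) ∩ circle(D,3.00): a=7.6893, h=2.2079
θ=284°:   candidates: C₊=(7.4010,1.4984) cross=21.462; C₋=(8.7234,-2.7148) cross=-21.462
θ=284°:   branch - wants cross < 0 → take C=(8.7234,-2.7148) (cross=-21.462)
θ=284°: ex = (C−B)/|BC| = (0.9997,0.0245); ey = (-0.0245,0.9997)
θ=284°: P = B + 1.68·ex + -0.96·ey = (2.4288,-3.8294)
θ=344°: B = A + 3.00·(cos344°, sin344°) = (2.8838, -0.8269)
θ=344°: |BD| = 7.1641
θ=344°: circle(B,8.00) ∩ circle(D,3.00): a=7.4206, h=2.9890
θ=344°:   candidates: C₊=(9.9098,2.9986) cross=21.414; C₋=(10.5998,-2.9394) cross=-21.414
θ=344°:   branch - wants cross < 0 → take C=(10.5998,-2.9394) (cross=-21.414)
θ=344°: ex = (C−B)/|BC| = (0.9645,-0.2641); ey = (0.2641,0.9645)
θ=344°: P = B + 1.68·ex + -0.96·ey = (4.2507,-2.1965)

θ=53°: 2.57 0.62
θ=70°: 1.85 1.07
θ=284°: 2.43 -3.83
θ=344°: 4.25 -2.20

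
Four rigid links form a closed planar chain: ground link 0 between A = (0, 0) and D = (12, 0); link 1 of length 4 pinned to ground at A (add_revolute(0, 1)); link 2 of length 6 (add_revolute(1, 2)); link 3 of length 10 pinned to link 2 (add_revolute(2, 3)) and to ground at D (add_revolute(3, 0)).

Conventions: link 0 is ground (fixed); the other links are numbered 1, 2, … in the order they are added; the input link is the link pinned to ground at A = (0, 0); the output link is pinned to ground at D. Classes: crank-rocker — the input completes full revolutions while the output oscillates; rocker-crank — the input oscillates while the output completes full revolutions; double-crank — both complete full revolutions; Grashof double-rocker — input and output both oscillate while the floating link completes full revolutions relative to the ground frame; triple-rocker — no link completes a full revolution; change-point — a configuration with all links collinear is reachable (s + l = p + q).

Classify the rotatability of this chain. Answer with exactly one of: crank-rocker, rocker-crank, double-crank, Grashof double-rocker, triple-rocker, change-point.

lengths: ground=12, input=4, coupler=6, output=10
sorted: s=4 (shortest), l=12 (longest), p+q=16
s + l = 16 vs p + q = 16
s + l = p + q → change-point (collinear configuration reachable)

change-point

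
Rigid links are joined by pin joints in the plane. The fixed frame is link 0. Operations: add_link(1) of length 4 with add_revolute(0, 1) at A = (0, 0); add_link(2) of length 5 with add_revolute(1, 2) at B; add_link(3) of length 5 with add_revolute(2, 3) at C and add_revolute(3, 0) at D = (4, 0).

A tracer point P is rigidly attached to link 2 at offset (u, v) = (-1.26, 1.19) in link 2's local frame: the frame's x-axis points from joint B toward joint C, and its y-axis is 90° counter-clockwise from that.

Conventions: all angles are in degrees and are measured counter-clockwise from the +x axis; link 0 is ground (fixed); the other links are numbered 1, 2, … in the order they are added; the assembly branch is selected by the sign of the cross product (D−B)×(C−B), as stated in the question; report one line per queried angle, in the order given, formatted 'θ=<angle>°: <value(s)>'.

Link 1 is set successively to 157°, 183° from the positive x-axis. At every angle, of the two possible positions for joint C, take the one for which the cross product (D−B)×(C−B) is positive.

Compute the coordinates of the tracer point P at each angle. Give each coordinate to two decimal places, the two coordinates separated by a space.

A=(0,0), D=(4.00,0)
θ=157°: B = A + 4.00·(cos157°, sin157°) = (-3.6820, 1.5629)
θ=157°: |BD| = 7.8394
θ=157°: circle(B,5.00) ∩ circle(D,5.00): a=3.9197, h=3.1042
θ=157°:   candidates: C₊=(0.7779,3.8233) cross=24.335; C₋=(-0.4599,-2.2604) cross=-24.335
θ=157°:   branch + wants cross > 0 → take C=(0.7779,3.8233) (cross=24.335)
θ=157°: ex = (C−B)/|BC| = (0.8920,0.4521); ey = (-0.4521,0.8920)
θ=157°: P = B + -1.26·ex + 1.19·ey = (-5.3439,2.0548)
θ=183°: B = A + 4.00·(cos183°, sin183°) = (-3.9945, -0.2093)
θ=183°: |BD| = 7.9973
θ=183°: circle(B,5.00) ∩ circle(D,5.00): a=3.9986, h=3.0018
θ=183°:   candidates: C₊=(-0.0758,2.8961) cross=24.006; C₋=(0.0813,-3.1055) cross=-24.006
θ=183°:   branch + wants cross > 0 → take C=(-0.0758,2.8961) (cross=24.006)
θ=183°: ex = (C−B)/|BC| = (0.7837,0.6211); ey = (-0.6211,0.7837)
θ=183°: P = B + -1.26·ex + 1.19·ey = (-5.7211,-0.0593)

θ=157°: -5.34 2.05
θ=183°: -5.72 -0.06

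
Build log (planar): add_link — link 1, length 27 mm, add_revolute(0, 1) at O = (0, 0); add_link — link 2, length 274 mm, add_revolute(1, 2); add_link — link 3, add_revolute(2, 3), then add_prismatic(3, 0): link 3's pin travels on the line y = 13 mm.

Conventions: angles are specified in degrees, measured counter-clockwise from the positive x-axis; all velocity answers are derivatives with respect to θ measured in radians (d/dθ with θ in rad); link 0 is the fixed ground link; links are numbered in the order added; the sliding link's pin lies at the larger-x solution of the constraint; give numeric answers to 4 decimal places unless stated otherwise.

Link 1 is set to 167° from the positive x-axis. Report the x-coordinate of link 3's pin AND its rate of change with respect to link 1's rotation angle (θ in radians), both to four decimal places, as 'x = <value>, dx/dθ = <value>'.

geometry: r = 27 mm, L = 274 mm, e = 13 mm
crank pin P = (r cos θ, r sin θ) = (-26.307992, 6.073678)
h = r sin θ − e = 6.073678 − 13 = -6.926322
x = r cos θ + √(L² − h²) = -26.307992 + 273.912442 = 247.604451
dx/dθ = −r sin θ − h·r cos θ/√(L² − h²) (θ in radians; h = -6.926322) = -6.738919

x = 247.6045, dx/dθ = -6.7389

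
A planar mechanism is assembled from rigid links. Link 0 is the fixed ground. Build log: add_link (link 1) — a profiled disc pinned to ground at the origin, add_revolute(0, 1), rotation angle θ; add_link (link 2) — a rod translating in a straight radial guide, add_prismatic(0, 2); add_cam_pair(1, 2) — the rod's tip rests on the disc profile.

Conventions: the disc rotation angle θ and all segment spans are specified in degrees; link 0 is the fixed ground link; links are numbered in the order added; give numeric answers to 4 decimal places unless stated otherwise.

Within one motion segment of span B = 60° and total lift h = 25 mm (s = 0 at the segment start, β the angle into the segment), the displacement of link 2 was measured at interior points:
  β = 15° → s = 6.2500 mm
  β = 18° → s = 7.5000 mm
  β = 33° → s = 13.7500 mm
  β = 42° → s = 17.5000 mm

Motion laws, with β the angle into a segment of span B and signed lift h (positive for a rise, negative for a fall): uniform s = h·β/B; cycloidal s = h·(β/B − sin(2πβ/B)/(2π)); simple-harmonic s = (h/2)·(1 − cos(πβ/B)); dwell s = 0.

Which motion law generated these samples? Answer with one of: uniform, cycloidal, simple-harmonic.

candidates at β/B = r: uniform s = h·r (linear in β); cycloidal s = h·(r − sin(2πr)/(2π)); simple-harmonic s = (h/2)(1 − cos(πr))
β=15°: printed 6.2500 | uniform 6.2500, cycloidal 2.2711, simple-harmonic 3.6612
β=18°: printed 7.5000 | uniform 7.5000, cycloidal 3.7159, simple-harmonic 5.1527
β=33°: printed 13.7500 | uniform 13.7500, cycloidal 14.9795, simple-harmonic 14.4554
β=42°: printed 17.5000 | uniform 17.5000, cycloidal 21.2841, simple-harmonic 19.8473
only one law matches every sample → uniform

uniform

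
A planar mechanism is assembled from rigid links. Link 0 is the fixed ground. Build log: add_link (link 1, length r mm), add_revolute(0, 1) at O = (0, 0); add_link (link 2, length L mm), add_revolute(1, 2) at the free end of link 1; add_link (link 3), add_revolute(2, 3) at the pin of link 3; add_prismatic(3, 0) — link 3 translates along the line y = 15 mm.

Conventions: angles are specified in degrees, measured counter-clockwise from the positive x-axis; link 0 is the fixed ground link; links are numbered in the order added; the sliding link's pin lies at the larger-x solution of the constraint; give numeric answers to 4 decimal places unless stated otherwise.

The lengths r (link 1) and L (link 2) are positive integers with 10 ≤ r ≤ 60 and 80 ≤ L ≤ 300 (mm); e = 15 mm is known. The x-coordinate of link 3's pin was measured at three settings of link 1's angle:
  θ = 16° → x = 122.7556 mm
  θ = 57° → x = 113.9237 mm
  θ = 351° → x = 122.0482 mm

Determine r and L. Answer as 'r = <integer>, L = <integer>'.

constraint per measurement: (x − r cos θ)² + (r sin θ − e)² = L²
subtracting the θ₁ and θ₂ equations cancels the r² and L² terms:
r = (x₁² − x₂²) / (2[(x₁cos θ₁ + e sin θ₁) − (x₂cos θ₂ + e sin θ₂)]) = 22.0000 → r = 22
L² = (x₁ − r cos θ₁)² + (r sin θ₁ − e)² = 10404.0054 → L = 102.0000 → L = 102
check at θ₃=351°: x = 122.0482 (printed 122.0482) ✓

r = 22, L = 102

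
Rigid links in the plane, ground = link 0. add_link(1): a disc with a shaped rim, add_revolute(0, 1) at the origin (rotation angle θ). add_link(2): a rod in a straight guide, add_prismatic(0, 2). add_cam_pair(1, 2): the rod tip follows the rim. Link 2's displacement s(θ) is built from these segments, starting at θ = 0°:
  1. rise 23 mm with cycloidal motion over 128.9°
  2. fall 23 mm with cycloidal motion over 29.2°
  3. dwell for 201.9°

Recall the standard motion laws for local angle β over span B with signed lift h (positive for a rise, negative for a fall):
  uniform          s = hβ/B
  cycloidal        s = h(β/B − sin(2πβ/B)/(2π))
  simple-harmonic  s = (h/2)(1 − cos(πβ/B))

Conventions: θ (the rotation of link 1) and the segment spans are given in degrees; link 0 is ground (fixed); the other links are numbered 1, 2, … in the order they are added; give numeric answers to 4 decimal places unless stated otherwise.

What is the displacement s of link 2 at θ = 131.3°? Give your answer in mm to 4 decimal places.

segment 1 (0° to 128.9°, cycloidal, h = 23) is passed completely: s = 0.0000 + (23) = 23.0000
θ = 131.3° falls in segment 2 (128.9° to 158.1°, cycloidal, h = -23): β = 131.3 − 128.9 = 2.4°, B = 29.2°; Δs = -23·(0.0822 − sin(2π·0.0822)/(2π)) = -0.0829; s = 23.0000 − 0.0829 = 22.9171

22.9171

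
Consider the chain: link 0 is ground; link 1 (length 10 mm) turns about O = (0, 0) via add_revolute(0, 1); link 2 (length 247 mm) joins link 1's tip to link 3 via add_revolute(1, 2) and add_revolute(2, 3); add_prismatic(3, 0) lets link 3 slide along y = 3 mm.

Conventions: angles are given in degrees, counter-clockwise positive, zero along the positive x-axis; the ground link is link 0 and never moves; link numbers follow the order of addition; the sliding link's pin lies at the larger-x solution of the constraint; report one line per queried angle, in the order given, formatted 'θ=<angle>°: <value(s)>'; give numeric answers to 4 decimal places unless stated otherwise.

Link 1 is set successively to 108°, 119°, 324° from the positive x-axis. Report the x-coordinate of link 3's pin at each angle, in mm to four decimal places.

geometry: r = 10 mm, L = 247 mm, e = 3 mm
θ=108°: crank pin P = (r cos θ, r sin θ) = (-3.090170, 9.510565)
θ=108°: h = r sin θ − e = 9.510565 − 3 = 6.510565
θ=108°: x = r cos θ + √(L² − h²) = -3.090170 + 246.914181 = 243.824011
θ=119°: crank pin P = (r cos θ, r sin θ) = (-4.848096, 8.746197)
θ=119°: h = r sin θ − e = 8.746197 − 3 = 5.746197
θ=119°: x = r cos θ + √(L² − h²) = -4.848096 + 246.933151 = 242.085055
θ=324°: crank pin P = (r cos θ, r sin θ) = (8.090170, -5.877853)
θ=324°: h = r sin θ − e = -5.877853 − 3 = -8.877853
θ=324°: x = r cos θ + √(L² − h²) = 8.090170 + 246.840401 = 254.930571

θ=108°: 243.8240
θ=119°: 242.0851
θ=324°: 254.9306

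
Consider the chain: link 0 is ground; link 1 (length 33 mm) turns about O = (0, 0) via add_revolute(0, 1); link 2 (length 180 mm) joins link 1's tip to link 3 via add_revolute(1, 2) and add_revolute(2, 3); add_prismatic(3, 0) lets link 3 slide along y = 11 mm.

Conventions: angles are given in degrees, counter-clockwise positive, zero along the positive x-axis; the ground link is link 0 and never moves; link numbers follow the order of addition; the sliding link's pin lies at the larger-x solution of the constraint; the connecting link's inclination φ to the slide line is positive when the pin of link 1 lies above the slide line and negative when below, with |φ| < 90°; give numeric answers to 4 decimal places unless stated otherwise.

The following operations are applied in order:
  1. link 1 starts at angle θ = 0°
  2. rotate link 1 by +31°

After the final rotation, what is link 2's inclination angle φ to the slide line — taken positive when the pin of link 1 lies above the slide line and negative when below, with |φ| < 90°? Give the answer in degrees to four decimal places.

geometry: r = 33 mm, L = 180 mm, e = 11 mm; θ starts at 0°
rotate link 1 by +31°: θ ← 0° +31° = 31°
h = r sin θ − e = 16.996256 − 11 = 5.996256
sin φ = h / L = 5.996256 / 180 = 0.03331254
φ = arcsin(0.03331254) = 1.909021°

1.9090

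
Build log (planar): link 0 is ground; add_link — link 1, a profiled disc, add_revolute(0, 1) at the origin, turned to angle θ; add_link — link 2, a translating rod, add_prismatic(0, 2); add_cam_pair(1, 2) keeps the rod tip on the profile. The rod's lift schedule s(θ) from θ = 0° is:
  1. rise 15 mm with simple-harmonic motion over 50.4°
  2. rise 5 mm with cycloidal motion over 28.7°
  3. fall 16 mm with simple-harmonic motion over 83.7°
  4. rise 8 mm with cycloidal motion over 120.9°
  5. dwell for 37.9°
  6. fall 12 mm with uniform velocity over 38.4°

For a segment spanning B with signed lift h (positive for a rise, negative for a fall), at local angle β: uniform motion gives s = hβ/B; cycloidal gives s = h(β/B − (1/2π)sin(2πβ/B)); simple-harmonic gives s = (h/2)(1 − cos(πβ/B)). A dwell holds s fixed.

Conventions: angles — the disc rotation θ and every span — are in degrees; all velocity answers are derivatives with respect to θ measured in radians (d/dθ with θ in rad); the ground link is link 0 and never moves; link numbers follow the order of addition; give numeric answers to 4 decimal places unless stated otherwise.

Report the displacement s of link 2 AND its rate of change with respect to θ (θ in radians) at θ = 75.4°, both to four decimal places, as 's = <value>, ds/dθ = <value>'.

seg 1 [0°–50.4°] simple-harmonic, h=15: full span → s += 15 → s = 15.0000
seg 2 [50.4°–79.1°] cycloidal, h=5: θ=75.4° here. β=25, B=28.7. 5·(0.8711 − sin(2π·0.8711)/(2π)) = 4.9318 → s = 19.9318
velocity in seg [50.4°–79.1°] (cycloidal), θ in radians: β = 25° = 0.4363 rad, B = 28.7° = 0.5009 rad; ds/dθ = (h/B)(1 − cos(2πβ/B)) = (5/0.5009)(1 − cos(2π·0.8711)) = 3.099576 mm/rad

s = 19.9318, ds/dθ = 3.0996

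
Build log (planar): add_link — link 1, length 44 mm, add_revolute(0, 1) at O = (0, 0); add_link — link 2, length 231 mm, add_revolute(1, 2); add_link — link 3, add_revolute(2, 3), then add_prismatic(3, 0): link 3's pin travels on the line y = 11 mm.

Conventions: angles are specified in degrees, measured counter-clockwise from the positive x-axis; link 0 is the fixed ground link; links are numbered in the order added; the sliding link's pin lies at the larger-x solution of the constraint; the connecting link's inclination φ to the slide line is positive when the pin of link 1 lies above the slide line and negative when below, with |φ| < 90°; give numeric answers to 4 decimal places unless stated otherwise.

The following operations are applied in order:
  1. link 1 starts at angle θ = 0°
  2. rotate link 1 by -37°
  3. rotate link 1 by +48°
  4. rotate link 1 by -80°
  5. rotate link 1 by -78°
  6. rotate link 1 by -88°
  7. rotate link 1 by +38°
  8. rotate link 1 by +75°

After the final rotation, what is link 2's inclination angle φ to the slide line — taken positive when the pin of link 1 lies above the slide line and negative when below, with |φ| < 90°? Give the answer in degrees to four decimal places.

geometry: r = 44 mm, L = 231 mm, e = 11 mm; θ starts at 0°
rotate link 1 by -37°: θ ← 0° -37° = -37°
rotate link 1 by +48°: θ ← -37° +48° = 11°
rotate link 1 by -80°: θ ← 11° -80° = -69°
rotate link 1 by -78°: θ ← -69° -78° = -147°
rotate link 1 by -88°: θ ← -147° -88° = -235°
rotate link 1 by +38°: θ ← -235° +38° = -197°
rotate link 1 by +75°: θ ← -197° +75° = -122°
h = r sin θ − e = -37.314116 − 11 = -48.314116
sin φ = h / L = -48.314116 / 231 = -0.20915202
φ = arcsin(-0.20915202) = -12.072663°

-12.0727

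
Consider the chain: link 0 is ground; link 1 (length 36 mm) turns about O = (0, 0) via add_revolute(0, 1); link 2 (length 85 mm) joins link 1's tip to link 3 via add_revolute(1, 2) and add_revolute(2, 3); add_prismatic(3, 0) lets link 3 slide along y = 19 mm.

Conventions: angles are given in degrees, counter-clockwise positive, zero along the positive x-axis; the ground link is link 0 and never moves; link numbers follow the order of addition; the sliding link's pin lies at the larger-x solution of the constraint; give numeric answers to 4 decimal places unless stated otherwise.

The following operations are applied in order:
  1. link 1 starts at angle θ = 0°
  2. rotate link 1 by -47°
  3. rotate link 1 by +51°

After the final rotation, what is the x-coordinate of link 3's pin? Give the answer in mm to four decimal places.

geometry: r = 36 mm, L = 85 mm, e = 19 mm; θ starts at 0°
rotate link 1 by -47°: θ ← 0° -47° = -47°
rotate link 1 by +51°: θ ← -47° +51° = 4°
crank pin P = (r cos θ, r sin θ) = (35.912306, 2.511233)
h = r sin θ − e = 2.511233 − 19 = -16.488767
x = r cos θ + √(L² − h²) = 35.912306 + 83.385374 = 119.297680

119.2977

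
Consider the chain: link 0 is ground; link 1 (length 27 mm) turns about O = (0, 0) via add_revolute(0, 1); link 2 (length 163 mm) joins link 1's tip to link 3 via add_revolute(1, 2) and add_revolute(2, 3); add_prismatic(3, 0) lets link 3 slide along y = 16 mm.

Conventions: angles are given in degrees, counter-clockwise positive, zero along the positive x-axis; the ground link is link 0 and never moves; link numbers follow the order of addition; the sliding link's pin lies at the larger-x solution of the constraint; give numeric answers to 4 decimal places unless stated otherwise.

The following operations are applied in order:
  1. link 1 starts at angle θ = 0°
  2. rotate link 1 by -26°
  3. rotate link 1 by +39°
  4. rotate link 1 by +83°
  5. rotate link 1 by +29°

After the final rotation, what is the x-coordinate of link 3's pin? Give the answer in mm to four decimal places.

geometry: r = 27 mm, L = 163 mm, e = 16 mm; θ starts at 0°
rotate link 1 by -26°: θ ← 0° -26° = -26°
rotate link 1 by +39°: θ ← -26° +39° = 13°
rotate link 1 by +83°: θ ← 13° +83° = 96°
rotate link 1 by +29°: θ ← 96° +29° = 125°
crank pin P = (r cos θ, r sin θ) = (-15.486564, 22.117105)
h = r sin θ − e = 22.117105 − 16 = 6.117105
x = r cos θ + √(L² − h²) = -15.486564 + 162.885177 = 147.398614

147.3986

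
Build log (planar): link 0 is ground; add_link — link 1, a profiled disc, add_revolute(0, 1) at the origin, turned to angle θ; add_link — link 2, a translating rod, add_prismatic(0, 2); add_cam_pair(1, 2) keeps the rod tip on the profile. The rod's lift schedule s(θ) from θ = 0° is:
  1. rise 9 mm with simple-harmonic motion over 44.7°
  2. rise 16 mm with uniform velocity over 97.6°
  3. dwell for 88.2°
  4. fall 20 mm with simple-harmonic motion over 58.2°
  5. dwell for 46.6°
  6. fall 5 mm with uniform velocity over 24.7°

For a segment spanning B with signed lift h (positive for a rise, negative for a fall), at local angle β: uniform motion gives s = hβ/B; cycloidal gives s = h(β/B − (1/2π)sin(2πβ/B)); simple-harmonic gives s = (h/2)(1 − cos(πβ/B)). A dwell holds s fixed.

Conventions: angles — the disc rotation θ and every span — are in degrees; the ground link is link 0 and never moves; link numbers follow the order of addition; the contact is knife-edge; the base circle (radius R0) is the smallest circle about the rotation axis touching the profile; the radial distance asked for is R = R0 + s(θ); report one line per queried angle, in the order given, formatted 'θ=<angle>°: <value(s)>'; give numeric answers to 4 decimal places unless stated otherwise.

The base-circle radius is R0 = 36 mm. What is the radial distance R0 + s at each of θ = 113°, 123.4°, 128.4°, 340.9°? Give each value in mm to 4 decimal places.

seg 1 [0°–44.7°] simple-harmonic, h=9: full span → s += 9 → s = 9.0000
seg 2 [44.7°–142.3°] uniform, h=16: θ=113° here. β=68.3, B=97.6. 16·68.3/97.6 = 11.1967 → s = 20.1967
seg 2 [44.7°–142.3°] uniform, h=16: θ=123.4° here. β=78.7, B=97.6. 16·78.7/97.6 = 12.9016 → s = 21.9016
seg 2 [44.7°–142.3°] uniform, h=16: θ=128.4° here. β=83.7, B=97.6. 16·83.7/97.6 = 13.7213 → s = 22.7213
seg 2 [44.7°–142.3°] uniform, h=16: full span → s += 16 → s = 25.0000
seg 3 [142.3°–230.5°] dwell: s stays 25.0000
seg 4 [230.5°–288.7°] simple-harmonic, h=-20: full span → s += -20 → s = 5.0000
seg 5 [288.7°–335.3°] dwell: s stays 5.0000
seg 6 [335.3°–360°] uniform, h=-5: θ=340.9° here. β=5.6, B=24.7. -5·5.6/24.7 = -1.1336 → s = 3.8664
θ=113°: R = R0 + s = 36 + 20.1967 = 56.1967
θ=123.4°: R = R0 + s = 36 + 21.9016 = 57.9016
θ=128.4°: R = R0 + s = 36 + 22.7213 = 58.7213
θ=340.9°: R = R0 + s = 36 + 3.8664 = 39.8664

θ=113°: 56.1967
θ=123.4°: 57.9016
θ=128.4°: 58.7213
θ=340.9°: 39.8664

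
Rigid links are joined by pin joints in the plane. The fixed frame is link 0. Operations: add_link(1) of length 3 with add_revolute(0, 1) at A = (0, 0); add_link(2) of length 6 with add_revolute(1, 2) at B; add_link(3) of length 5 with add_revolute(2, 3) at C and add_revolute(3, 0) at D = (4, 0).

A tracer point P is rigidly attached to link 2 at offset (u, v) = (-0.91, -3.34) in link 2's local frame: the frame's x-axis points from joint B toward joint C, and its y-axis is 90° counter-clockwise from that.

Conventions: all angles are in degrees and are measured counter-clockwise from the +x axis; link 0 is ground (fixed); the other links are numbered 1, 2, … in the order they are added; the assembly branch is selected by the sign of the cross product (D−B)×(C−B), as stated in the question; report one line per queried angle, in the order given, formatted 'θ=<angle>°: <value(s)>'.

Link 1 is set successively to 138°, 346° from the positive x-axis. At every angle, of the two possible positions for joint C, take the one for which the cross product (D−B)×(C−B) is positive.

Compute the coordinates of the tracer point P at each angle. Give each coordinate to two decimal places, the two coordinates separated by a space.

A=(0,0), D=(4.00,0)
θ=138°: B = A + 3.00·(cos138°, sin138°) = (-2.2294, 2.0074)
θ=138°: |BD| = 6.5449
θ=138°: circle(B,6.00) ∩ circle(D,5.00): a=4.1128, h=4.3686
θ=138°:   candidates: C₊=(3.0250,4.9040) cross=28.592; C₋=(0.3452,-3.4121) cross=-28.592
θ=138°:   branch + wants cross > 0 → take C=(3.0250,4.9040) (cross=28.592)
θ=138°: ex = (C−B)/|BC| = (0.8757,0.4828); ey = (-0.4828,0.8757)
θ=138°: P = B + -0.91·ex + -3.34·ey = (-1.4139,-1.3569)
θ=346°: B = A + 3.00·(cos346°, sin346°) = (2.9109, -0.7258)
θ=346°: |BD| = 1.3088
θ=346°: circle(B,6.00) ∩ circle(D,5.00): a=4.8568, h=3.5230
θ=346°:   candidates: C₊=(4.9989,4.8992) cross=4.611; C₋=(8.9061,-0.9642) cross=-4.611
θ=346°:   branch + wants cross > 0 → take C=(4.9989,4.8992) (cross=4.611)
θ=346°: ex = (C−B)/|BC| = (0.3480,0.9375); ey = (-0.9375,0.3480)
θ=346°: P = B + -0.91·ex + -3.34·ey = (5.7254,-2.7412)

θ=138°: -1.41 -1.36
θ=346°: 5.73 -2.74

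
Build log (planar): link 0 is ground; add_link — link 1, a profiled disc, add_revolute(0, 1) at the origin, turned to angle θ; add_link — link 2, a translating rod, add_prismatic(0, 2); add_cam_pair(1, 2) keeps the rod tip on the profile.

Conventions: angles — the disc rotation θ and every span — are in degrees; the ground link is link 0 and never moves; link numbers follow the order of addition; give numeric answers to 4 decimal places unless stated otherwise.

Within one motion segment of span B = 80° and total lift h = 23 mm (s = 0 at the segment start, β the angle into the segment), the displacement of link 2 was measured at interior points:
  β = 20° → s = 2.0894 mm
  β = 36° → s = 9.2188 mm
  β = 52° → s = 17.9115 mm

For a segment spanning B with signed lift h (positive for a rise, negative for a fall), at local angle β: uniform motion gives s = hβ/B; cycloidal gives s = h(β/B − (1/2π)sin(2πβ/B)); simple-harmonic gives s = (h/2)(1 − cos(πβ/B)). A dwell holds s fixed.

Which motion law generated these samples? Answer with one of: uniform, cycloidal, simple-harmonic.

candidates at β/B = r: uniform s = h·r (linear in β); cycloidal s = h·(r − sin(2πr)/(2π)); simple-harmonic s = (h/2)(1 − cos(πr))
β=20°: printed 2.0894 | uniform 5.7500, cycloidal 2.0894, simple-harmonic 3.3683
β=36°: printed 9.2188 | uniform 10.3500, cycloidal 9.2188, simple-harmonic 9.7010
β=52°: printed 17.9115 | uniform 14.9500, cycloidal 17.9115, simple-harmonic 16.7209
only one law matches every sample → cycloidal

cycloidal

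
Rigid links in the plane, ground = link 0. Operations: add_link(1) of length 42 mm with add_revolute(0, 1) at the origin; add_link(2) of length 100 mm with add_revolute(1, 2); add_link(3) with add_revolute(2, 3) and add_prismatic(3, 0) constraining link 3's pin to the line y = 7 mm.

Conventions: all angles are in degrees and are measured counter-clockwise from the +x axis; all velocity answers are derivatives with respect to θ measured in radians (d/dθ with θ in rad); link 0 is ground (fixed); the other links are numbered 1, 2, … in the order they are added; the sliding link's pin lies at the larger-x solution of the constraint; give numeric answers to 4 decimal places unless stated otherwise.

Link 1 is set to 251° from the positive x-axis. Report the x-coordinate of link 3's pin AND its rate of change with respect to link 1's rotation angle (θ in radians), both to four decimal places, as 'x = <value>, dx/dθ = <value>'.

geometry: r = 42 mm, L = 100 mm, e = 7 mm
crank pin P = (r cos θ, r sin θ) = (-13.673862, -39.711780)
h = r sin θ − e = -39.711780 − 7 = -46.711780
x = r cos θ + √(L² − h²) = -13.673862 + 88.419509 = 74.745647
dx/dθ = −r sin θ − h·r cos θ/√(L² − h²) (θ in radians; h = -46.711780) = 32.487917

x = 74.7456, dx/dθ = 32.4879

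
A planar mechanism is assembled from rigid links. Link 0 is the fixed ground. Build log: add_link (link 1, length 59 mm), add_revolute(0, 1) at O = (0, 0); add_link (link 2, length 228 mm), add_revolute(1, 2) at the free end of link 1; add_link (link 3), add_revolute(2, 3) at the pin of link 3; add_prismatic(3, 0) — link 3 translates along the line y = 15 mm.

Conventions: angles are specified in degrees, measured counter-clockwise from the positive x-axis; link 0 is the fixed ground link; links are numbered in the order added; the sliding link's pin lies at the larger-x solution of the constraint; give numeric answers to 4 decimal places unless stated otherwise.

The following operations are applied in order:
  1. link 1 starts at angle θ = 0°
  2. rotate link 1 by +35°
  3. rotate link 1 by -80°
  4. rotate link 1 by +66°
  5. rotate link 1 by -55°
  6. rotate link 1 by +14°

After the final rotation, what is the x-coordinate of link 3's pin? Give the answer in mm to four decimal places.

geometry: r = 59 mm, L = 228 mm, e = 15 mm; θ starts at 0°
rotate link 1 by +35°: θ ← 0° +35° = 35°
rotate link 1 by -80°: θ ← 35° -80° = -45°
rotate link 1 by +66°: θ ← -45° +66° = 21°
rotate link 1 by -55°: θ ← 21° -55° = -34°
rotate link 1 by +14°: θ ← -34° +14° = -20°
crank pin P = (r cos θ, r sin θ) = (55.441865, -20.179188)
h = r sin θ − e = -20.179188 − 15 = -35.179188
x = r cos θ + √(L² − h²) = 55.441865 + 225.269671 = 280.711536

280.7115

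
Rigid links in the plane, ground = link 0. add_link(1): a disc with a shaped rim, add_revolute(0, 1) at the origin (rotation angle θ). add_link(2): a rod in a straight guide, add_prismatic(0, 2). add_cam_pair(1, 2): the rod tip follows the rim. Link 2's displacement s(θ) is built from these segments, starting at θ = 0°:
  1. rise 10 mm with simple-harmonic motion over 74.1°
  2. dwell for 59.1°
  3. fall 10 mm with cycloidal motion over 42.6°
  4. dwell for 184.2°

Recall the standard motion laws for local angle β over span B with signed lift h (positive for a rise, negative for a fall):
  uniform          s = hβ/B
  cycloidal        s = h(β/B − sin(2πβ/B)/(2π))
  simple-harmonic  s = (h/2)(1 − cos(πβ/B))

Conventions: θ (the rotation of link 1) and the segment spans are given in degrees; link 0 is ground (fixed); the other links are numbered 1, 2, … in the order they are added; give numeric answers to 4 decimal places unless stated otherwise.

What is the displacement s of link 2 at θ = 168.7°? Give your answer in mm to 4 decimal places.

segment 1 (0° to 74.1°, simple-harmonic, h = 10) is passed completely: s = 0.0000 + (10) = 10.0000
segment 2 (74.1° to 133.2°, dwell): s unchanged at 10.0000
θ = 168.7° falls in segment 3 (133.2° to 175.8°, cycloidal, h = -10): β = 168.7 − 133.2 = 35.5°, B = 42.6°; Δs = -10·(0.8333 − sin(2π·0.8333)/(2π)) = -9.7117; s = 10.0000 − 9.7117 = 0.2883

0.2883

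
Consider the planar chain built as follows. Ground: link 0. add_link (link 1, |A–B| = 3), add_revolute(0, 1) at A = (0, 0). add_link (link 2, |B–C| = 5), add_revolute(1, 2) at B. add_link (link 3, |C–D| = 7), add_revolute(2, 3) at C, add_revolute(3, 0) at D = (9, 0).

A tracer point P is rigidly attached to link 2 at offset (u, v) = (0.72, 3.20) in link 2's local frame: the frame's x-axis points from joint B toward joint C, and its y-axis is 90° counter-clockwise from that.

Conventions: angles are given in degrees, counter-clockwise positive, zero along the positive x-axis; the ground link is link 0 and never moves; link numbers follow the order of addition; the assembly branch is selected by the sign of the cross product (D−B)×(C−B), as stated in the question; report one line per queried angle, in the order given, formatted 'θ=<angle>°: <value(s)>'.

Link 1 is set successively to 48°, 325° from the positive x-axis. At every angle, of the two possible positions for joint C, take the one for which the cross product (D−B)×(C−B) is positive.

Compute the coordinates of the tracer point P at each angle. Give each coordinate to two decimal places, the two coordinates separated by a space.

A=(0,0), D=(9.00,0)
θ=48°: B = A + 3.00·(cos48°, sin48°) = (2.0074, 2.2294)
θ=48°: |BD| = 7.3394
θ=48°: circle(B,5.00) ∩ circle(D,7.00): a=2.0347, h=4.5673
θ=48°:   candidates: C₊=(5.3333,5.9628) cross=33.521; C₋=(2.5586,-2.7401) cross=-33.521
θ=48°:   branch + wants cross > 0 → take C=(5.3333,5.9628) (cross=33.521)
θ=48°: ex = (C−B)/|BC| = (0.6652,0.7467); ey = (-0.7467,0.6652)
θ=48°: P = B + 0.72·ex + 3.20·ey = (0.0969,4.8956)
θ=325°: B = A + 3.00·(cos325°, sin325°) = (2.4575, -1.7207)
θ=325°: |BD| = 6.7650
θ=325°: circle(B,5.00) ∩ circle(D,7.00): a=1.6087, h=4.7341
θ=325°:   candidates: C₊=(2.8091,3.2669) cross=32.027; C₋=(5.2174,-5.8900) cross=-32.027
θ=325°:   branch + wants cross > 0 → take C=(2.8091,3.2669) (cross=32.027)
θ=325°: ex = (C−B)/|BC| = (0.0703,0.9975); ey = (-0.9975,0.0703)
θ=325°: P = B + 0.72·ex + 3.20·ey = (-0.6840,-0.7775)

θ=48°: 0.10 4.90
θ=325°: -0.68 -0.78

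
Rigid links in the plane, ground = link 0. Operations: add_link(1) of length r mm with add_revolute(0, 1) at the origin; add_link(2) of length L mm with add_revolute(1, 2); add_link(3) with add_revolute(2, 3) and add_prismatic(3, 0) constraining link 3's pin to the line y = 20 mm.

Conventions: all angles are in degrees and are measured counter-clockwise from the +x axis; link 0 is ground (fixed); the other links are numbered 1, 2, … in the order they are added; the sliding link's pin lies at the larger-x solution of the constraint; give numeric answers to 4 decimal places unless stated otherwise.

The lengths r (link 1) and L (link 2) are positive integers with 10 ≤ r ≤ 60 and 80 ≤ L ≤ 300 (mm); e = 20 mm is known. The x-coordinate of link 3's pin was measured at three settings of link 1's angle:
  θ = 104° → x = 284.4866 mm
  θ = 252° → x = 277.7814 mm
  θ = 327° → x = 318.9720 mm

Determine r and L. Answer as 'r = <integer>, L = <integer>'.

constraint per measurement: (x − r cos θ)² + (r sin θ − e)² = L²
subtracting the θ₁ and θ₂ equations cancels the r² and L² terms:
r = (x₁² − x₂²) / (2[(x₁cos θ₁ + e sin θ₁) − (x₂cos θ₂ + e sin θ₂)]) = 34.0002 → r = 34
L² = (x₁ − r cos θ₁)² + (r sin θ₁ − e)² = 85849.0239 → L = 293.0000 → L = 293
check at θ₃=327°: x = 318.9720 (printed 318.9720) ✓

r = 34, L = 293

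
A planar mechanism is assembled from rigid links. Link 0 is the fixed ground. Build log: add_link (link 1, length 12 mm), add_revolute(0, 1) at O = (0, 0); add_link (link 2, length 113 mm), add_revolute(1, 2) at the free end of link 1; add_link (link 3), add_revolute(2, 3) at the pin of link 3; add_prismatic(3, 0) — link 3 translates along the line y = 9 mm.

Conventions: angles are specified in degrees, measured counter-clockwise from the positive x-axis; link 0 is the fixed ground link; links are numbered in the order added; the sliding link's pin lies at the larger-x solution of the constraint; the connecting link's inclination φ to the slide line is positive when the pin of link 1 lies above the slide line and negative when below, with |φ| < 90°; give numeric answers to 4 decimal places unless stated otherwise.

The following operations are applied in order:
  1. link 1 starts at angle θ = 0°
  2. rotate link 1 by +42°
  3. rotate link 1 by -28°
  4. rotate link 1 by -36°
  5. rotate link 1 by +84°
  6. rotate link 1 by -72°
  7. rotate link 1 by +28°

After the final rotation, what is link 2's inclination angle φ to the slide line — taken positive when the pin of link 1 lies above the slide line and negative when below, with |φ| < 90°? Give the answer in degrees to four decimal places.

geometry: r = 12 mm, L = 113 mm, e = 9 mm; θ starts at 0°
rotate link 1 by +42°: θ ← 0° +42° = 42°
rotate link 1 by -28°: θ ← 42° -28° = 14°
rotate link 1 by -36°: θ ← 14° -36° = -22°
rotate link 1 by +84°: θ ← -22° +84° = 62°
rotate link 1 by -72°: θ ← 62° -72° = -10°
rotate link 1 by +28°: θ ← -10° +28° = 18°
h = r sin θ − e = 3.708204 − 9 = -5.291796
sin φ = h / L = -5.291796 / 113 = -0.04683005
φ = arcsin(-0.04683005) = -2.684146°

-2.6841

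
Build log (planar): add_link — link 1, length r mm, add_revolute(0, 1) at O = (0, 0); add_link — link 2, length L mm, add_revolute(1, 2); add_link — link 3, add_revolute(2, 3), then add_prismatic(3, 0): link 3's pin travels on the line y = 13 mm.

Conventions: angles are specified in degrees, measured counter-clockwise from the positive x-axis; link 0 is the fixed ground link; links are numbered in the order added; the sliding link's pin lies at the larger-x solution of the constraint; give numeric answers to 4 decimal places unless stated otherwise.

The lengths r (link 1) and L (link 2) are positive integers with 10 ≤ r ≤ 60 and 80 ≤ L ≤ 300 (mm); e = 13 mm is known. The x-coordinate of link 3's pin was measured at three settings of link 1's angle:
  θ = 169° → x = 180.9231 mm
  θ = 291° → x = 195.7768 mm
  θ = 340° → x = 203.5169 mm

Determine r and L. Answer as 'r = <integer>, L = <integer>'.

constraint per measurement: (x − r cos θ)² + (r sin θ − e)² = L²
subtracting the θ₁ and θ₂ equations cancels the r² and L² terms:
r = (x₁² − x₂²) / (2[(x₁cos θ₁ + e sin θ₁) − (x₂cos θ₂ + e sin θ₂)]) = 12.0000 → r = 12
L² = (x₁ − r cos θ₁)² + (r sin θ₁ − e)² = 37249.0125 → L = 193.0000 → L = 193
check at θ₃=340°: x = 203.5169 (printed 203.5169) ✓

r = 12, L = 193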